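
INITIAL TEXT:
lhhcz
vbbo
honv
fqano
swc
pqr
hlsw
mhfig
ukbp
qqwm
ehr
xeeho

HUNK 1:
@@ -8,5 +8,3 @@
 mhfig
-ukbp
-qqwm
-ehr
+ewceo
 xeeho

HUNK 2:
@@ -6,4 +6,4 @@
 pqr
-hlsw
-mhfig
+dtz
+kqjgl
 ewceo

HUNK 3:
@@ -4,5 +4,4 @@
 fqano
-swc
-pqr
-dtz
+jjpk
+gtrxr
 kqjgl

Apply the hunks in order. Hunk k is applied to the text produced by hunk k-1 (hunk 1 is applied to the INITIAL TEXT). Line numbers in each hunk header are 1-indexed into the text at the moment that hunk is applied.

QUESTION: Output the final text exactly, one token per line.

Answer: lhhcz
vbbo
honv
fqano
jjpk
gtrxr
kqjgl
ewceo
xeeho

Derivation:
Hunk 1: at line 8 remove [ukbp,qqwm,ehr] add [ewceo] -> 10 lines: lhhcz vbbo honv fqano swc pqr hlsw mhfig ewceo xeeho
Hunk 2: at line 6 remove [hlsw,mhfig] add [dtz,kqjgl] -> 10 lines: lhhcz vbbo honv fqano swc pqr dtz kqjgl ewceo xeeho
Hunk 3: at line 4 remove [swc,pqr,dtz] add [jjpk,gtrxr] -> 9 lines: lhhcz vbbo honv fqano jjpk gtrxr kqjgl ewceo xeeho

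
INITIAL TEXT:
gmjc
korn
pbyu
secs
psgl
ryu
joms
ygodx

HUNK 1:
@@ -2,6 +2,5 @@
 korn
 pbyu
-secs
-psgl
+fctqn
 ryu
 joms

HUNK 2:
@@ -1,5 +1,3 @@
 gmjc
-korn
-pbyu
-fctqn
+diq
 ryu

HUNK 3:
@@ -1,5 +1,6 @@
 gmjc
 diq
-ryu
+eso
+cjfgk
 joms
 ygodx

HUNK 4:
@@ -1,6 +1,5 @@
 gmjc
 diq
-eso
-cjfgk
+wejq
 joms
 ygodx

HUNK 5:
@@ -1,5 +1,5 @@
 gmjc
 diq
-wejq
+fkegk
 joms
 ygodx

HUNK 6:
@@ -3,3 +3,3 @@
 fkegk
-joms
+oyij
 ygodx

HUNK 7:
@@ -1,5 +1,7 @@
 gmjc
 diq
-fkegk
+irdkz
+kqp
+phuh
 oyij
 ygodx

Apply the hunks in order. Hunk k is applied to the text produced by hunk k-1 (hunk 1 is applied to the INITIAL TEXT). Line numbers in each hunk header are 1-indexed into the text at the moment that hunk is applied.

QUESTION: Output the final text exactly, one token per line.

Answer: gmjc
diq
irdkz
kqp
phuh
oyij
ygodx

Derivation:
Hunk 1: at line 2 remove [secs,psgl] add [fctqn] -> 7 lines: gmjc korn pbyu fctqn ryu joms ygodx
Hunk 2: at line 1 remove [korn,pbyu,fctqn] add [diq] -> 5 lines: gmjc diq ryu joms ygodx
Hunk 3: at line 1 remove [ryu] add [eso,cjfgk] -> 6 lines: gmjc diq eso cjfgk joms ygodx
Hunk 4: at line 1 remove [eso,cjfgk] add [wejq] -> 5 lines: gmjc diq wejq joms ygodx
Hunk 5: at line 1 remove [wejq] add [fkegk] -> 5 lines: gmjc diq fkegk joms ygodx
Hunk 6: at line 3 remove [joms] add [oyij] -> 5 lines: gmjc diq fkegk oyij ygodx
Hunk 7: at line 1 remove [fkegk] add [irdkz,kqp,phuh] -> 7 lines: gmjc diq irdkz kqp phuh oyij ygodx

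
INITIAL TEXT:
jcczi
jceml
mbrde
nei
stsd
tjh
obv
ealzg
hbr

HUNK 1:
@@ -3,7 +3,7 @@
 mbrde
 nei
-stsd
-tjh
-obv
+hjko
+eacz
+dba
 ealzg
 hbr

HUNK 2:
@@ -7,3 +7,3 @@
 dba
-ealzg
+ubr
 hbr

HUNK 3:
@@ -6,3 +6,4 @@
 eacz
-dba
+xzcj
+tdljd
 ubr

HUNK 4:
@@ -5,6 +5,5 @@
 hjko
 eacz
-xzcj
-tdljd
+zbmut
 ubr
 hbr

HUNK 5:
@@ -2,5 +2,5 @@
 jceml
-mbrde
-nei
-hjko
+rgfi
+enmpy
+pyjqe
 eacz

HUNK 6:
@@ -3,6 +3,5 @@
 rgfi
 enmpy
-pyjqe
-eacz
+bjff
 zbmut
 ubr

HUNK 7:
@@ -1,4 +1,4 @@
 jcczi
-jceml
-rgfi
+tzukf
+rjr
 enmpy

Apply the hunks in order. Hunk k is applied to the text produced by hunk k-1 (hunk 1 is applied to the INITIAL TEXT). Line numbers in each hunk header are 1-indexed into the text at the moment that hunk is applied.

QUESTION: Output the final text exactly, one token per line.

Hunk 1: at line 3 remove [stsd,tjh,obv] add [hjko,eacz,dba] -> 9 lines: jcczi jceml mbrde nei hjko eacz dba ealzg hbr
Hunk 2: at line 7 remove [ealzg] add [ubr] -> 9 lines: jcczi jceml mbrde nei hjko eacz dba ubr hbr
Hunk 3: at line 6 remove [dba] add [xzcj,tdljd] -> 10 lines: jcczi jceml mbrde nei hjko eacz xzcj tdljd ubr hbr
Hunk 4: at line 5 remove [xzcj,tdljd] add [zbmut] -> 9 lines: jcczi jceml mbrde nei hjko eacz zbmut ubr hbr
Hunk 5: at line 2 remove [mbrde,nei,hjko] add [rgfi,enmpy,pyjqe] -> 9 lines: jcczi jceml rgfi enmpy pyjqe eacz zbmut ubr hbr
Hunk 6: at line 3 remove [pyjqe,eacz] add [bjff] -> 8 lines: jcczi jceml rgfi enmpy bjff zbmut ubr hbr
Hunk 7: at line 1 remove [jceml,rgfi] add [tzukf,rjr] -> 8 lines: jcczi tzukf rjr enmpy bjff zbmut ubr hbr

Answer: jcczi
tzukf
rjr
enmpy
bjff
zbmut
ubr
hbr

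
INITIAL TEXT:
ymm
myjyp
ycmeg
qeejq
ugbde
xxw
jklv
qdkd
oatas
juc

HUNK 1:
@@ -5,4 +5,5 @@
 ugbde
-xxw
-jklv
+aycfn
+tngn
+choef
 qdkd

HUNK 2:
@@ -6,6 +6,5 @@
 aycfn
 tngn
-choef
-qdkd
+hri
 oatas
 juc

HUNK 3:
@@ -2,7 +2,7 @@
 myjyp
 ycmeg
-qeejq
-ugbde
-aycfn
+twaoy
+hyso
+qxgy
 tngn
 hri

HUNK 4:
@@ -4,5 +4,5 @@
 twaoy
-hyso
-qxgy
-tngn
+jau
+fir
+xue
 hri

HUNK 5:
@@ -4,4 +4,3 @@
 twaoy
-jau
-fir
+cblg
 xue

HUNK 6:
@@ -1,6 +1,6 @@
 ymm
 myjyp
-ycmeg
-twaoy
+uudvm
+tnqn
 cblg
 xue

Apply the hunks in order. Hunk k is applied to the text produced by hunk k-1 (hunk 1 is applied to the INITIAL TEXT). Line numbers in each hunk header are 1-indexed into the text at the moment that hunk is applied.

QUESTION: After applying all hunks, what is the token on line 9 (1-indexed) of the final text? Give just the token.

Hunk 1: at line 5 remove [xxw,jklv] add [aycfn,tngn,choef] -> 11 lines: ymm myjyp ycmeg qeejq ugbde aycfn tngn choef qdkd oatas juc
Hunk 2: at line 6 remove [choef,qdkd] add [hri] -> 10 lines: ymm myjyp ycmeg qeejq ugbde aycfn tngn hri oatas juc
Hunk 3: at line 2 remove [qeejq,ugbde,aycfn] add [twaoy,hyso,qxgy] -> 10 lines: ymm myjyp ycmeg twaoy hyso qxgy tngn hri oatas juc
Hunk 4: at line 4 remove [hyso,qxgy,tngn] add [jau,fir,xue] -> 10 lines: ymm myjyp ycmeg twaoy jau fir xue hri oatas juc
Hunk 5: at line 4 remove [jau,fir] add [cblg] -> 9 lines: ymm myjyp ycmeg twaoy cblg xue hri oatas juc
Hunk 6: at line 1 remove [ycmeg,twaoy] add [uudvm,tnqn] -> 9 lines: ymm myjyp uudvm tnqn cblg xue hri oatas juc
Final line 9: juc

Answer: juc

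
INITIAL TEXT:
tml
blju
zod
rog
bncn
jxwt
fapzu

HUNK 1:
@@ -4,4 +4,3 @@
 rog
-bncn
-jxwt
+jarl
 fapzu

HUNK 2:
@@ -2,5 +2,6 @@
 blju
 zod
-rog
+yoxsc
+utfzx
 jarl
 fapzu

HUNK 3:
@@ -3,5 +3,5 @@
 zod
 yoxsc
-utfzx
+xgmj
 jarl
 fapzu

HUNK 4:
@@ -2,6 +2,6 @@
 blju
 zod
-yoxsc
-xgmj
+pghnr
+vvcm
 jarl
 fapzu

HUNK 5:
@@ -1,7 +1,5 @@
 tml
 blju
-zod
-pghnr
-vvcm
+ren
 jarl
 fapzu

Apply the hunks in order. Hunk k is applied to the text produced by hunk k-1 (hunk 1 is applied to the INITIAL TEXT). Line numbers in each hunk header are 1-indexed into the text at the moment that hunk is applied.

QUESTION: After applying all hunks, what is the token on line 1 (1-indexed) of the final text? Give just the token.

Hunk 1: at line 4 remove [bncn,jxwt] add [jarl] -> 6 lines: tml blju zod rog jarl fapzu
Hunk 2: at line 2 remove [rog] add [yoxsc,utfzx] -> 7 lines: tml blju zod yoxsc utfzx jarl fapzu
Hunk 3: at line 3 remove [utfzx] add [xgmj] -> 7 lines: tml blju zod yoxsc xgmj jarl fapzu
Hunk 4: at line 2 remove [yoxsc,xgmj] add [pghnr,vvcm] -> 7 lines: tml blju zod pghnr vvcm jarl fapzu
Hunk 5: at line 1 remove [zod,pghnr,vvcm] add [ren] -> 5 lines: tml blju ren jarl fapzu
Final line 1: tml

Answer: tml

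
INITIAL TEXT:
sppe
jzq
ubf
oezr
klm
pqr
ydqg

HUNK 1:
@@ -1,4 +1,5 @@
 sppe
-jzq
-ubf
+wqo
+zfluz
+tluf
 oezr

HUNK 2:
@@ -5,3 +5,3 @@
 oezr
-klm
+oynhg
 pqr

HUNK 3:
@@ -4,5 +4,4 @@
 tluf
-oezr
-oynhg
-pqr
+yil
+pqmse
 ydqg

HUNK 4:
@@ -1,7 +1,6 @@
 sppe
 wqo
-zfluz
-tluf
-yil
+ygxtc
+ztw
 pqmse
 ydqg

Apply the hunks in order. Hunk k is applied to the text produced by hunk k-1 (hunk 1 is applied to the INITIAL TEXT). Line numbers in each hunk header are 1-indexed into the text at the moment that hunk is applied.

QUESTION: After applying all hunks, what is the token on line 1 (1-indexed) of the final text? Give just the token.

Hunk 1: at line 1 remove [jzq,ubf] add [wqo,zfluz,tluf] -> 8 lines: sppe wqo zfluz tluf oezr klm pqr ydqg
Hunk 2: at line 5 remove [klm] add [oynhg] -> 8 lines: sppe wqo zfluz tluf oezr oynhg pqr ydqg
Hunk 3: at line 4 remove [oezr,oynhg,pqr] add [yil,pqmse] -> 7 lines: sppe wqo zfluz tluf yil pqmse ydqg
Hunk 4: at line 1 remove [zfluz,tluf,yil] add [ygxtc,ztw] -> 6 lines: sppe wqo ygxtc ztw pqmse ydqg
Final line 1: sppe

Answer: sppe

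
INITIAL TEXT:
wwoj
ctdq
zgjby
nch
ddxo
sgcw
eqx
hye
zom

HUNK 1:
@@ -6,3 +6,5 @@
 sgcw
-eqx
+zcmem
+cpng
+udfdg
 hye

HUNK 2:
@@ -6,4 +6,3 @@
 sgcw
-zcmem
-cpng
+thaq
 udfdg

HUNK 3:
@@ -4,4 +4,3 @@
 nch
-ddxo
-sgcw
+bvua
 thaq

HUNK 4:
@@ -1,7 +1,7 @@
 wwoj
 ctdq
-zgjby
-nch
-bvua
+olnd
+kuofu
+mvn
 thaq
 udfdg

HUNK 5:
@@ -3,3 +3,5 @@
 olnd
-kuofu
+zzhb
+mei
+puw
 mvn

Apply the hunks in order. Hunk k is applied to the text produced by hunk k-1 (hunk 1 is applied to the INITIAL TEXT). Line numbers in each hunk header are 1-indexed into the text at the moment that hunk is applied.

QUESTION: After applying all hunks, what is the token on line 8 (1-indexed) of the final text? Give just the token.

Answer: thaq

Derivation:
Hunk 1: at line 6 remove [eqx] add [zcmem,cpng,udfdg] -> 11 lines: wwoj ctdq zgjby nch ddxo sgcw zcmem cpng udfdg hye zom
Hunk 2: at line 6 remove [zcmem,cpng] add [thaq] -> 10 lines: wwoj ctdq zgjby nch ddxo sgcw thaq udfdg hye zom
Hunk 3: at line 4 remove [ddxo,sgcw] add [bvua] -> 9 lines: wwoj ctdq zgjby nch bvua thaq udfdg hye zom
Hunk 4: at line 1 remove [zgjby,nch,bvua] add [olnd,kuofu,mvn] -> 9 lines: wwoj ctdq olnd kuofu mvn thaq udfdg hye zom
Hunk 5: at line 3 remove [kuofu] add [zzhb,mei,puw] -> 11 lines: wwoj ctdq olnd zzhb mei puw mvn thaq udfdg hye zom
Final line 8: thaq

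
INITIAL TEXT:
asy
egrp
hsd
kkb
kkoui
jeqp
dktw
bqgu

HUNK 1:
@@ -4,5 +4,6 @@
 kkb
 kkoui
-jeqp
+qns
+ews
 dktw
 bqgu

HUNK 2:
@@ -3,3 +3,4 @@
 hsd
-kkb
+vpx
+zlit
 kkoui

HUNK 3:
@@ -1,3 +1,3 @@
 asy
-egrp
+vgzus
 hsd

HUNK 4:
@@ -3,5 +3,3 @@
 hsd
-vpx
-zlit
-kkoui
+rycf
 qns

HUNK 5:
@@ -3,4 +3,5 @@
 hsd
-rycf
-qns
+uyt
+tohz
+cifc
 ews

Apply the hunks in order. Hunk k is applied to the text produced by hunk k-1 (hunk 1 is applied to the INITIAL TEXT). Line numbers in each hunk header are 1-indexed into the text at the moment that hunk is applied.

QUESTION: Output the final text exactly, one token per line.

Hunk 1: at line 4 remove [jeqp] add [qns,ews] -> 9 lines: asy egrp hsd kkb kkoui qns ews dktw bqgu
Hunk 2: at line 3 remove [kkb] add [vpx,zlit] -> 10 lines: asy egrp hsd vpx zlit kkoui qns ews dktw bqgu
Hunk 3: at line 1 remove [egrp] add [vgzus] -> 10 lines: asy vgzus hsd vpx zlit kkoui qns ews dktw bqgu
Hunk 4: at line 3 remove [vpx,zlit,kkoui] add [rycf] -> 8 lines: asy vgzus hsd rycf qns ews dktw bqgu
Hunk 5: at line 3 remove [rycf,qns] add [uyt,tohz,cifc] -> 9 lines: asy vgzus hsd uyt tohz cifc ews dktw bqgu

Answer: asy
vgzus
hsd
uyt
tohz
cifc
ews
dktw
bqgu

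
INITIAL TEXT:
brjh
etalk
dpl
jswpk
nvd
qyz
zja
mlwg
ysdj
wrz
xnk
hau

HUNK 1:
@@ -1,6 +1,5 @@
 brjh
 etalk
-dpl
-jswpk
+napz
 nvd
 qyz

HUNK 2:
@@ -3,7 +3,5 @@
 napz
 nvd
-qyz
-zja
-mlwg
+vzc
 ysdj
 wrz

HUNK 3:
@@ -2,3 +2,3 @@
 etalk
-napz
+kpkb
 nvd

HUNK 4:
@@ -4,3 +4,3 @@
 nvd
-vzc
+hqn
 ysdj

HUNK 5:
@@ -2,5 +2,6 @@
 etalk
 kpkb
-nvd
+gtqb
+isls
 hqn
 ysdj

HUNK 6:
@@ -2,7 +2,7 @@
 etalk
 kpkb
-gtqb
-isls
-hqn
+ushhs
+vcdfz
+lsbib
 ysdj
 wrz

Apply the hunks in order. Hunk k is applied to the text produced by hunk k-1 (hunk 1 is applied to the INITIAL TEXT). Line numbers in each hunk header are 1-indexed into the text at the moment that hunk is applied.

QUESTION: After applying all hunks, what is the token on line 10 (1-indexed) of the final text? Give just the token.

Answer: hau

Derivation:
Hunk 1: at line 1 remove [dpl,jswpk] add [napz] -> 11 lines: brjh etalk napz nvd qyz zja mlwg ysdj wrz xnk hau
Hunk 2: at line 3 remove [qyz,zja,mlwg] add [vzc] -> 9 lines: brjh etalk napz nvd vzc ysdj wrz xnk hau
Hunk 3: at line 2 remove [napz] add [kpkb] -> 9 lines: brjh etalk kpkb nvd vzc ysdj wrz xnk hau
Hunk 4: at line 4 remove [vzc] add [hqn] -> 9 lines: brjh etalk kpkb nvd hqn ysdj wrz xnk hau
Hunk 5: at line 2 remove [nvd] add [gtqb,isls] -> 10 lines: brjh etalk kpkb gtqb isls hqn ysdj wrz xnk hau
Hunk 6: at line 2 remove [gtqb,isls,hqn] add [ushhs,vcdfz,lsbib] -> 10 lines: brjh etalk kpkb ushhs vcdfz lsbib ysdj wrz xnk hau
Final line 10: hau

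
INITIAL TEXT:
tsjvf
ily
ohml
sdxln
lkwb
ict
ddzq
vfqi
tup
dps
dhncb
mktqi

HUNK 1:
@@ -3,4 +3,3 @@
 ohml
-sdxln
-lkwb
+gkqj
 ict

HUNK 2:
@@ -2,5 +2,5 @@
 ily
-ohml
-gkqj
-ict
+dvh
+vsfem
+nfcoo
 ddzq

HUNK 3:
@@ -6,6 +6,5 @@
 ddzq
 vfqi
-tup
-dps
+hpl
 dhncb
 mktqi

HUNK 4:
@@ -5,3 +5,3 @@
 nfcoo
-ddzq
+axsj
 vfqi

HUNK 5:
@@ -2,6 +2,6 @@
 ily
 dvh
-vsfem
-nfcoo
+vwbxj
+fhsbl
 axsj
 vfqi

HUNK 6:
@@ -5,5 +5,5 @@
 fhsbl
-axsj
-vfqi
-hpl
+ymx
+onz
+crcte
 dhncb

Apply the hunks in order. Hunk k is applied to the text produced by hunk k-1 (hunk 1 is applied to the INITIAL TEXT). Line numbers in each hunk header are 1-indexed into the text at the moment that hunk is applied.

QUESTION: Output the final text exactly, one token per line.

Answer: tsjvf
ily
dvh
vwbxj
fhsbl
ymx
onz
crcte
dhncb
mktqi

Derivation:
Hunk 1: at line 3 remove [sdxln,lkwb] add [gkqj] -> 11 lines: tsjvf ily ohml gkqj ict ddzq vfqi tup dps dhncb mktqi
Hunk 2: at line 2 remove [ohml,gkqj,ict] add [dvh,vsfem,nfcoo] -> 11 lines: tsjvf ily dvh vsfem nfcoo ddzq vfqi tup dps dhncb mktqi
Hunk 3: at line 6 remove [tup,dps] add [hpl] -> 10 lines: tsjvf ily dvh vsfem nfcoo ddzq vfqi hpl dhncb mktqi
Hunk 4: at line 5 remove [ddzq] add [axsj] -> 10 lines: tsjvf ily dvh vsfem nfcoo axsj vfqi hpl dhncb mktqi
Hunk 5: at line 2 remove [vsfem,nfcoo] add [vwbxj,fhsbl] -> 10 lines: tsjvf ily dvh vwbxj fhsbl axsj vfqi hpl dhncb mktqi
Hunk 6: at line 5 remove [axsj,vfqi,hpl] add [ymx,onz,crcte] -> 10 lines: tsjvf ily dvh vwbxj fhsbl ymx onz crcte dhncb mktqi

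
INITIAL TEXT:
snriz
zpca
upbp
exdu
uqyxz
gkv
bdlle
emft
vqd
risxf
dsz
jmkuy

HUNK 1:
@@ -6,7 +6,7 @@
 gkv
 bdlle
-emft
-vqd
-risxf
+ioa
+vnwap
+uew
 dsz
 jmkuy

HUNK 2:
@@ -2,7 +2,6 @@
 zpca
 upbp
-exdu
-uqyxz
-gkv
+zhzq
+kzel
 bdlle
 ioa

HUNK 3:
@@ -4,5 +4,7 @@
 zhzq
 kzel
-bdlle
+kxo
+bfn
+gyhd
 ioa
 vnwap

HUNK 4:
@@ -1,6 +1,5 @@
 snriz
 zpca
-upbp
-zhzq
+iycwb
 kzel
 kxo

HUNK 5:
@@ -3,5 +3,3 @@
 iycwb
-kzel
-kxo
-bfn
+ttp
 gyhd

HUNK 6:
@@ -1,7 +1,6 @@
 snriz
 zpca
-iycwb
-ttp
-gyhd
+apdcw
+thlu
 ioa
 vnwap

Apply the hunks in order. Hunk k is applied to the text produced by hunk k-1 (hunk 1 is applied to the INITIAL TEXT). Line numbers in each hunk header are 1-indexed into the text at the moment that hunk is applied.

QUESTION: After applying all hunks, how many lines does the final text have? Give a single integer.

Hunk 1: at line 6 remove [emft,vqd,risxf] add [ioa,vnwap,uew] -> 12 lines: snriz zpca upbp exdu uqyxz gkv bdlle ioa vnwap uew dsz jmkuy
Hunk 2: at line 2 remove [exdu,uqyxz,gkv] add [zhzq,kzel] -> 11 lines: snriz zpca upbp zhzq kzel bdlle ioa vnwap uew dsz jmkuy
Hunk 3: at line 4 remove [bdlle] add [kxo,bfn,gyhd] -> 13 lines: snriz zpca upbp zhzq kzel kxo bfn gyhd ioa vnwap uew dsz jmkuy
Hunk 4: at line 1 remove [upbp,zhzq] add [iycwb] -> 12 lines: snriz zpca iycwb kzel kxo bfn gyhd ioa vnwap uew dsz jmkuy
Hunk 5: at line 3 remove [kzel,kxo,bfn] add [ttp] -> 10 lines: snriz zpca iycwb ttp gyhd ioa vnwap uew dsz jmkuy
Hunk 6: at line 1 remove [iycwb,ttp,gyhd] add [apdcw,thlu] -> 9 lines: snriz zpca apdcw thlu ioa vnwap uew dsz jmkuy
Final line count: 9

Answer: 9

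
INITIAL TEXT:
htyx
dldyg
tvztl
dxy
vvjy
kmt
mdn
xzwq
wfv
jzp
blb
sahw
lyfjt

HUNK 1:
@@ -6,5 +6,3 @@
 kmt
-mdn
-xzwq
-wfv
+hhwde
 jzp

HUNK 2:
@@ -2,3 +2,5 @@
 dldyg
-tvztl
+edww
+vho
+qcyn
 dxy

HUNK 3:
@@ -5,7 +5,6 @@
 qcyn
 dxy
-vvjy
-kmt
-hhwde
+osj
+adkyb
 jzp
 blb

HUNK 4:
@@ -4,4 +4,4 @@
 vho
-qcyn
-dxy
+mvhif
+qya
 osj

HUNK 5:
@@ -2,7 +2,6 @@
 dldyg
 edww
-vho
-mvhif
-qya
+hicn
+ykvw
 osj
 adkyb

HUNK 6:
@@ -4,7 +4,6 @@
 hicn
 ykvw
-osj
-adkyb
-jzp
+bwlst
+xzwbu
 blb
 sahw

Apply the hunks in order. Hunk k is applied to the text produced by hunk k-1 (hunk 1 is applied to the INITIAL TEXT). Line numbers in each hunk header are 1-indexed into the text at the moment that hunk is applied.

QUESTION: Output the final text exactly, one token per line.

Answer: htyx
dldyg
edww
hicn
ykvw
bwlst
xzwbu
blb
sahw
lyfjt

Derivation:
Hunk 1: at line 6 remove [mdn,xzwq,wfv] add [hhwde] -> 11 lines: htyx dldyg tvztl dxy vvjy kmt hhwde jzp blb sahw lyfjt
Hunk 2: at line 2 remove [tvztl] add [edww,vho,qcyn] -> 13 lines: htyx dldyg edww vho qcyn dxy vvjy kmt hhwde jzp blb sahw lyfjt
Hunk 3: at line 5 remove [vvjy,kmt,hhwde] add [osj,adkyb] -> 12 lines: htyx dldyg edww vho qcyn dxy osj adkyb jzp blb sahw lyfjt
Hunk 4: at line 4 remove [qcyn,dxy] add [mvhif,qya] -> 12 lines: htyx dldyg edww vho mvhif qya osj adkyb jzp blb sahw lyfjt
Hunk 5: at line 2 remove [vho,mvhif,qya] add [hicn,ykvw] -> 11 lines: htyx dldyg edww hicn ykvw osj adkyb jzp blb sahw lyfjt
Hunk 6: at line 4 remove [osj,adkyb,jzp] add [bwlst,xzwbu] -> 10 lines: htyx dldyg edww hicn ykvw bwlst xzwbu blb sahw lyfjt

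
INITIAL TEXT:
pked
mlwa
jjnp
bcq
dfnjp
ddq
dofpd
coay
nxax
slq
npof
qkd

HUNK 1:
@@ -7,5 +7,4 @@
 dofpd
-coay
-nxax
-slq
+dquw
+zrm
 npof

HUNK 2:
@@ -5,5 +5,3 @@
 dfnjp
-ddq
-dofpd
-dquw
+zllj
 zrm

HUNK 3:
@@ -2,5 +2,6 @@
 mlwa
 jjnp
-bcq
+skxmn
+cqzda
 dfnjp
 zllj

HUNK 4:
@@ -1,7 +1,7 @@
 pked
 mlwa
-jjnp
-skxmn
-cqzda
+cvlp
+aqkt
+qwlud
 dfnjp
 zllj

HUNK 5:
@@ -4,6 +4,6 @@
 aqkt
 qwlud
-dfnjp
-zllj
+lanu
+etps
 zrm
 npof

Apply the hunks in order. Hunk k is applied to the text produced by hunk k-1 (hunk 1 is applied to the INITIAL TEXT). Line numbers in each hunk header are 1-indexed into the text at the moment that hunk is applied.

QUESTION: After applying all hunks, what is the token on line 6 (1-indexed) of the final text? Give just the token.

Hunk 1: at line 7 remove [coay,nxax,slq] add [dquw,zrm] -> 11 lines: pked mlwa jjnp bcq dfnjp ddq dofpd dquw zrm npof qkd
Hunk 2: at line 5 remove [ddq,dofpd,dquw] add [zllj] -> 9 lines: pked mlwa jjnp bcq dfnjp zllj zrm npof qkd
Hunk 3: at line 2 remove [bcq] add [skxmn,cqzda] -> 10 lines: pked mlwa jjnp skxmn cqzda dfnjp zllj zrm npof qkd
Hunk 4: at line 1 remove [jjnp,skxmn,cqzda] add [cvlp,aqkt,qwlud] -> 10 lines: pked mlwa cvlp aqkt qwlud dfnjp zllj zrm npof qkd
Hunk 5: at line 4 remove [dfnjp,zllj] add [lanu,etps] -> 10 lines: pked mlwa cvlp aqkt qwlud lanu etps zrm npof qkd
Final line 6: lanu

Answer: lanu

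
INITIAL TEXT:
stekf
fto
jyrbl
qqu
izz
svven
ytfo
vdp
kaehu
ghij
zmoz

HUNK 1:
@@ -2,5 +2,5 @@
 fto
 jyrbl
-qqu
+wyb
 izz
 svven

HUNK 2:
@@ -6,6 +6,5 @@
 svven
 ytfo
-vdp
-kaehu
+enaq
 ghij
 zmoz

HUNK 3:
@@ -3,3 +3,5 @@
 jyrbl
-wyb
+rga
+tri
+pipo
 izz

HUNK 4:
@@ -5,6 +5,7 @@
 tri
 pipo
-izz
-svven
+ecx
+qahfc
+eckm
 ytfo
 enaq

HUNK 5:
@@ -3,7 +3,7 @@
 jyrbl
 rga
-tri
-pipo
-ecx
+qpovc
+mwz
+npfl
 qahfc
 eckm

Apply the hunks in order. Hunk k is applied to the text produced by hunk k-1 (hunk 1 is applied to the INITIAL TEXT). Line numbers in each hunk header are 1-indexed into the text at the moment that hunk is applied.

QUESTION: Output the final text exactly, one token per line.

Hunk 1: at line 2 remove [qqu] add [wyb] -> 11 lines: stekf fto jyrbl wyb izz svven ytfo vdp kaehu ghij zmoz
Hunk 2: at line 6 remove [vdp,kaehu] add [enaq] -> 10 lines: stekf fto jyrbl wyb izz svven ytfo enaq ghij zmoz
Hunk 3: at line 3 remove [wyb] add [rga,tri,pipo] -> 12 lines: stekf fto jyrbl rga tri pipo izz svven ytfo enaq ghij zmoz
Hunk 4: at line 5 remove [izz,svven] add [ecx,qahfc,eckm] -> 13 lines: stekf fto jyrbl rga tri pipo ecx qahfc eckm ytfo enaq ghij zmoz
Hunk 5: at line 3 remove [tri,pipo,ecx] add [qpovc,mwz,npfl] -> 13 lines: stekf fto jyrbl rga qpovc mwz npfl qahfc eckm ytfo enaq ghij zmoz

Answer: stekf
fto
jyrbl
rga
qpovc
mwz
npfl
qahfc
eckm
ytfo
enaq
ghij
zmoz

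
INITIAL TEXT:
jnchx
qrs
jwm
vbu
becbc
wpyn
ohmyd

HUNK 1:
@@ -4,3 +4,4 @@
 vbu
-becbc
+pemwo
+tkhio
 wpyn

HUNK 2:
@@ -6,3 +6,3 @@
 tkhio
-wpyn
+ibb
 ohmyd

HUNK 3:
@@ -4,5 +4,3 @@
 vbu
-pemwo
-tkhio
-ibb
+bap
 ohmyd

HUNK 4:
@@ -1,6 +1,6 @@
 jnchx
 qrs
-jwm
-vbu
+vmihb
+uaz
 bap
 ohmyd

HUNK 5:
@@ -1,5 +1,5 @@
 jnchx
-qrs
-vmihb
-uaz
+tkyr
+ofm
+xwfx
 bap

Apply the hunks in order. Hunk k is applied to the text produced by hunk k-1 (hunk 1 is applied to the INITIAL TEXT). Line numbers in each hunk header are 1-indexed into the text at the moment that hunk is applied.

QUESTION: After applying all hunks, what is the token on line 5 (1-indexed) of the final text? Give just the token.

Hunk 1: at line 4 remove [becbc] add [pemwo,tkhio] -> 8 lines: jnchx qrs jwm vbu pemwo tkhio wpyn ohmyd
Hunk 2: at line 6 remove [wpyn] add [ibb] -> 8 lines: jnchx qrs jwm vbu pemwo tkhio ibb ohmyd
Hunk 3: at line 4 remove [pemwo,tkhio,ibb] add [bap] -> 6 lines: jnchx qrs jwm vbu bap ohmyd
Hunk 4: at line 1 remove [jwm,vbu] add [vmihb,uaz] -> 6 lines: jnchx qrs vmihb uaz bap ohmyd
Hunk 5: at line 1 remove [qrs,vmihb,uaz] add [tkyr,ofm,xwfx] -> 6 lines: jnchx tkyr ofm xwfx bap ohmyd
Final line 5: bap

Answer: bap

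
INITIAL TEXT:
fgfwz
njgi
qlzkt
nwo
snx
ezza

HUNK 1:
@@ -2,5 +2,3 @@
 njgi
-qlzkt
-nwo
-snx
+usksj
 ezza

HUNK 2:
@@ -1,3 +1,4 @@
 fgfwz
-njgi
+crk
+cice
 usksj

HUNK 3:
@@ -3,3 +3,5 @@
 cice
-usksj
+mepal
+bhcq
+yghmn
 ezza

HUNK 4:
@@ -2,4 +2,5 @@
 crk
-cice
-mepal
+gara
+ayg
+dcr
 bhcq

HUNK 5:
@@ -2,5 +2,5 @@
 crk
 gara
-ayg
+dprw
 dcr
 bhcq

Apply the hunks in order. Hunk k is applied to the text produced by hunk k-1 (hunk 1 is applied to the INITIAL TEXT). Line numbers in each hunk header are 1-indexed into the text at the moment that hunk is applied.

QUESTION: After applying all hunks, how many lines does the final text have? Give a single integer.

Hunk 1: at line 2 remove [qlzkt,nwo,snx] add [usksj] -> 4 lines: fgfwz njgi usksj ezza
Hunk 2: at line 1 remove [njgi] add [crk,cice] -> 5 lines: fgfwz crk cice usksj ezza
Hunk 3: at line 3 remove [usksj] add [mepal,bhcq,yghmn] -> 7 lines: fgfwz crk cice mepal bhcq yghmn ezza
Hunk 4: at line 2 remove [cice,mepal] add [gara,ayg,dcr] -> 8 lines: fgfwz crk gara ayg dcr bhcq yghmn ezza
Hunk 5: at line 2 remove [ayg] add [dprw] -> 8 lines: fgfwz crk gara dprw dcr bhcq yghmn ezza
Final line count: 8

Answer: 8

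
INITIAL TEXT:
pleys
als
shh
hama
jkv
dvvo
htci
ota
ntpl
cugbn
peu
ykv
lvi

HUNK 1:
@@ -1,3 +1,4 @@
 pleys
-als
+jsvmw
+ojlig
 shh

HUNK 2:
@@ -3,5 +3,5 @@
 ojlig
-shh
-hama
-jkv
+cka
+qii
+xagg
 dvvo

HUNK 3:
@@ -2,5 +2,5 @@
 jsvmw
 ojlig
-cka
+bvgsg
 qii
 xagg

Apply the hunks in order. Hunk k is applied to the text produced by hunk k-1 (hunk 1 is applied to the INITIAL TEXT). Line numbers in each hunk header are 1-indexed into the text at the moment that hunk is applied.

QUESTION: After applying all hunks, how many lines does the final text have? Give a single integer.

Hunk 1: at line 1 remove [als] add [jsvmw,ojlig] -> 14 lines: pleys jsvmw ojlig shh hama jkv dvvo htci ota ntpl cugbn peu ykv lvi
Hunk 2: at line 3 remove [shh,hama,jkv] add [cka,qii,xagg] -> 14 lines: pleys jsvmw ojlig cka qii xagg dvvo htci ota ntpl cugbn peu ykv lvi
Hunk 3: at line 2 remove [cka] add [bvgsg] -> 14 lines: pleys jsvmw ojlig bvgsg qii xagg dvvo htci ota ntpl cugbn peu ykv lvi
Final line count: 14

Answer: 14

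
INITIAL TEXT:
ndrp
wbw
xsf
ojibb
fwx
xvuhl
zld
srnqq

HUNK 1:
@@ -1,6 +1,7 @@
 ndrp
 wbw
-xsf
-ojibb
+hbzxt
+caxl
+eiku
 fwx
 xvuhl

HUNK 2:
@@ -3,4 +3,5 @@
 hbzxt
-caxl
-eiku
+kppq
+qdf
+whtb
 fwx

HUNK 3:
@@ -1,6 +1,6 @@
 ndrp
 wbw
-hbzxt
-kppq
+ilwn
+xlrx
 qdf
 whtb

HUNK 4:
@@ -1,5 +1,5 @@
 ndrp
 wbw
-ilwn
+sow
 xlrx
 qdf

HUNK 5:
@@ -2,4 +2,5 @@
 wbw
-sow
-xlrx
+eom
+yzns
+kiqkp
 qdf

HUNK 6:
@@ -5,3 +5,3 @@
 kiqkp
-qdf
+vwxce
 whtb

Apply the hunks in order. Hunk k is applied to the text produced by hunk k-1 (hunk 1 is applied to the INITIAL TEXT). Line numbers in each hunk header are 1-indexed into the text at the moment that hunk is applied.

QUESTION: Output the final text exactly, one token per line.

Answer: ndrp
wbw
eom
yzns
kiqkp
vwxce
whtb
fwx
xvuhl
zld
srnqq

Derivation:
Hunk 1: at line 1 remove [xsf,ojibb] add [hbzxt,caxl,eiku] -> 9 lines: ndrp wbw hbzxt caxl eiku fwx xvuhl zld srnqq
Hunk 2: at line 3 remove [caxl,eiku] add [kppq,qdf,whtb] -> 10 lines: ndrp wbw hbzxt kppq qdf whtb fwx xvuhl zld srnqq
Hunk 3: at line 1 remove [hbzxt,kppq] add [ilwn,xlrx] -> 10 lines: ndrp wbw ilwn xlrx qdf whtb fwx xvuhl zld srnqq
Hunk 4: at line 1 remove [ilwn] add [sow] -> 10 lines: ndrp wbw sow xlrx qdf whtb fwx xvuhl zld srnqq
Hunk 5: at line 2 remove [sow,xlrx] add [eom,yzns,kiqkp] -> 11 lines: ndrp wbw eom yzns kiqkp qdf whtb fwx xvuhl zld srnqq
Hunk 6: at line 5 remove [qdf] add [vwxce] -> 11 lines: ndrp wbw eom yzns kiqkp vwxce whtb fwx xvuhl zld srnqq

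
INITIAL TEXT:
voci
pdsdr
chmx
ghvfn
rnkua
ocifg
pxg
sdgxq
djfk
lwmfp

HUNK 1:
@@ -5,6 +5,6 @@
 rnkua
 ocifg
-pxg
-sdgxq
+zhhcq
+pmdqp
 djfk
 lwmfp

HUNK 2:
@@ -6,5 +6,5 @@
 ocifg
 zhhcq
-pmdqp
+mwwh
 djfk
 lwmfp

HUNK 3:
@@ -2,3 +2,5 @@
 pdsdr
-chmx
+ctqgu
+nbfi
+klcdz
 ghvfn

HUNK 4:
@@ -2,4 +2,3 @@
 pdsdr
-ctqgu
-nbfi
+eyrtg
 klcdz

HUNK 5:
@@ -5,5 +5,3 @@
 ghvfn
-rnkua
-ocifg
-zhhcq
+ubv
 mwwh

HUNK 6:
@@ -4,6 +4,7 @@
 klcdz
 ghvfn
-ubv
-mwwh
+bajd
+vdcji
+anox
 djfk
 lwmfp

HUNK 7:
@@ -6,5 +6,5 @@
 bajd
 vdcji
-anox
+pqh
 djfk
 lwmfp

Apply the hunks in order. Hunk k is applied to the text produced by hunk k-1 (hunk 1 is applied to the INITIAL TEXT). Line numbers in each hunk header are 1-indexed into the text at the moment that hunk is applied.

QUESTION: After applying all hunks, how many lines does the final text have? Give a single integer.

Hunk 1: at line 5 remove [pxg,sdgxq] add [zhhcq,pmdqp] -> 10 lines: voci pdsdr chmx ghvfn rnkua ocifg zhhcq pmdqp djfk lwmfp
Hunk 2: at line 6 remove [pmdqp] add [mwwh] -> 10 lines: voci pdsdr chmx ghvfn rnkua ocifg zhhcq mwwh djfk lwmfp
Hunk 3: at line 2 remove [chmx] add [ctqgu,nbfi,klcdz] -> 12 lines: voci pdsdr ctqgu nbfi klcdz ghvfn rnkua ocifg zhhcq mwwh djfk lwmfp
Hunk 4: at line 2 remove [ctqgu,nbfi] add [eyrtg] -> 11 lines: voci pdsdr eyrtg klcdz ghvfn rnkua ocifg zhhcq mwwh djfk lwmfp
Hunk 5: at line 5 remove [rnkua,ocifg,zhhcq] add [ubv] -> 9 lines: voci pdsdr eyrtg klcdz ghvfn ubv mwwh djfk lwmfp
Hunk 6: at line 4 remove [ubv,mwwh] add [bajd,vdcji,anox] -> 10 lines: voci pdsdr eyrtg klcdz ghvfn bajd vdcji anox djfk lwmfp
Hunk 7: at line 6 remove [anox] add [pqh] -> 10 lines: voci pdsdr eyrtg klcdz ghvfn bajd vdcji pqh djfk lwmfp
Final line count: 10

Answer: 10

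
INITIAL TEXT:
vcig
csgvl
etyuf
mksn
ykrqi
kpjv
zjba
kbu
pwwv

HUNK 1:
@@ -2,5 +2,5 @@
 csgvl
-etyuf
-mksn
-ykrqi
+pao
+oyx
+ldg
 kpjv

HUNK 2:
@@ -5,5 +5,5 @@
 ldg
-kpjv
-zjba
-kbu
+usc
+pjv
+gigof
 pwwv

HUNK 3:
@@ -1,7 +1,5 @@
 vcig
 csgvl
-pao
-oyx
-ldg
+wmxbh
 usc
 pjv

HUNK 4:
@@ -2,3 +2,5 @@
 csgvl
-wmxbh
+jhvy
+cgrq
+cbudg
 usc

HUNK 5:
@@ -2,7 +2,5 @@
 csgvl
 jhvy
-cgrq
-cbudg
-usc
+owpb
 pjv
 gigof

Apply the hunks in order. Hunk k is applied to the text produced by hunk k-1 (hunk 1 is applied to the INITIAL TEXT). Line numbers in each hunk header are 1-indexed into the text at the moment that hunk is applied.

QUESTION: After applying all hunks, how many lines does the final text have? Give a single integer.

Answer: 7

Derivation:
Hunk 1: at line 2 remove [etyuf,mksn,ykrqi] add [pao,oyx,ldg] -> 9 lines: vcig csgvl pao oyx ldg kpjv zjba kbu pwwv
Hunk 2: at line 5 remove [kpjv,zjba,kbu] add [usc,pjv,gigof] -> 9 lines: vcig csgvl pao oyx ldg usc pjv gigof pwwv
Hunk 3: at line 1 remove [pao,oyx,ldg] add [wmxbh] -> 7 lines: vcig csgvl wmxbh usc pjv gigof pwwv
Hunk 4: at line 2 remove [wmxbh] add [jhvy,cgrq,cbudg] -> 9 lines: vcig csgvl jhvy cgrq cbudg usc pjv gigof pwwv
Hunk 5: at line 2 remove [cgrq,cbudg,usc] add [owpb] -> 7 lines: vcig csgvl jhvy owpb pjv gigof pwwv
Final line count: 7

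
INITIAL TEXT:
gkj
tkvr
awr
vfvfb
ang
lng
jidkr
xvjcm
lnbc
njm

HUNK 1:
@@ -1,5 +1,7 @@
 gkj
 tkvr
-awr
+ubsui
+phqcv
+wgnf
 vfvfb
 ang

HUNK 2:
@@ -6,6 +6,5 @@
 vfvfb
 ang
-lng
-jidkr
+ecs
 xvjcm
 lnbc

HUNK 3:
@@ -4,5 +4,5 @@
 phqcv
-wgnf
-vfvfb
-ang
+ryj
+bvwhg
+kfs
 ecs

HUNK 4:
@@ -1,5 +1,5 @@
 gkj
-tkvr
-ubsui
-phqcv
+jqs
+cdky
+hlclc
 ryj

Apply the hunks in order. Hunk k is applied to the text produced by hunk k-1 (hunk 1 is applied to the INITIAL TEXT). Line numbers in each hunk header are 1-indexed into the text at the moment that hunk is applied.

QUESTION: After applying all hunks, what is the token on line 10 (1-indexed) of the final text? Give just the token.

Hunk 1: at line 1 remove [awr] add [ubsui,phqcv,wgnf] -> 12 lines: gkj tkvr ubsui phqcv wgnf vfvfb ang lng jidkr xvjcm lnbc njm
Hunk 2: at line 6 remove [lng,jidkr] add [ecs] -> 11 lines: gkj tkvr ubsui phqcv wgnf vfvfb ang ecs xvjcm lnbc njm
Hunk 3: at line 4 remove [wgnf,vfvfb,ang] add [ryj,bvwhg,kfs] -> 11 lines: gkj tkvr ubsui phqcv ryj bvwhg kfs ecs xvjcm lnbc njm
Hunk 4: at line 1 remove [tkvr,ubsui,phqcv] add [jqs,cdky,hlclc] -> 11 lines: gkj jqs cdky hlclc ryj bvwhg kfs ecs xvjcm lnbc njm
Final line 10: lnbc

Answer: lnbc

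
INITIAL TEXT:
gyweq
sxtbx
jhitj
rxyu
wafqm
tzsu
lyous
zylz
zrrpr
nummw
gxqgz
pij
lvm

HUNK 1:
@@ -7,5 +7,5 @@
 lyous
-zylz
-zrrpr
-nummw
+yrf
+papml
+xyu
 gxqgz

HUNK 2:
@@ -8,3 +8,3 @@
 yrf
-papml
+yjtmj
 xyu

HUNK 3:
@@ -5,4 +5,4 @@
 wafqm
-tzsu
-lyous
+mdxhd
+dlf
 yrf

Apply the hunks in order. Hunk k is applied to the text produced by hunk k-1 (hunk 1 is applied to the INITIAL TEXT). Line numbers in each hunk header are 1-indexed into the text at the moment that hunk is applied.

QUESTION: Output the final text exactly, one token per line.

Hunk 1: at line 7 remove [zylz,zrrpr,nummw] add [yrf,papml,xyu] -> 13 lines: gyweq sxtbx jhitj rxyu wafqm tzsu lyous yrf papml xyu gxqgz pij lvm
Hunk 2: at line 8 remove [papml] add [yjtmj] -> 13 lines: gyweq sxtbx jhitj rxyu wafqm tzsu lyous yrf yjtmj xyu gxqgz pij lvm
Hunk 3: at line 5 remove [tzsu,lyous] add [mdxhd,dlf] -> 13 lines: gyweq sxtbx jhitj rxyu wafqm mdxhd dlf yrf yjtmj xyu gxqgz pij lvm

Answer: gyweq
sxtbx
jhitj
rxyu
wafqm
mdxhd
dlf
yrf
yjtmj
xyu
gxqgz
pij
lvm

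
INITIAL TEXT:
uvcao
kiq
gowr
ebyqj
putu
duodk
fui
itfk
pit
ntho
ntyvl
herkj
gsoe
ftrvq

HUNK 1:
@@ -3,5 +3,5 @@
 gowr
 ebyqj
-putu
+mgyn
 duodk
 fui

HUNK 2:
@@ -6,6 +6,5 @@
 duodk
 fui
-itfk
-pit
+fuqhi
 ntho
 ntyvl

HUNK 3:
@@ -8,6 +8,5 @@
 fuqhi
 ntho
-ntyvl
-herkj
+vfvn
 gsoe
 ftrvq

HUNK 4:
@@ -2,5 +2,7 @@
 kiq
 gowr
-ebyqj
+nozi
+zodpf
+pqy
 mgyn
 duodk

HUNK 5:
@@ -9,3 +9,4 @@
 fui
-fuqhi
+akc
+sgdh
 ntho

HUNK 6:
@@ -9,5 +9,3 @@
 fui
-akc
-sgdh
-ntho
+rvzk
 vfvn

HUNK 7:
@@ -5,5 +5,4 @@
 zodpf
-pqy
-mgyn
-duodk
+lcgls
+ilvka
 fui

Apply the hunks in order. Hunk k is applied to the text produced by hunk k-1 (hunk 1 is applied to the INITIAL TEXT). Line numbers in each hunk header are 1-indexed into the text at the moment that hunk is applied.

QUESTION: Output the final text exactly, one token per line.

Answer: uvcao
kiq
gowr
nozi
zodpf
lcgls
ilvka
fui
rvzk
vfvn
gsoe
ftrvq

Derivation:
Hunk 1: at line 3 remove [putu] add [mgyn] -> 14 lines: uvcao kiq gowr ebyqj mgyn duodk fui itfk pit ntho ntyvl herkj gsoe ftrvq
Hunk 2: at line 6 remove [itfk,pit] add [fuqhi] -> 13 lines: uvcao kiq gowr ebyqj mgyn duodk fui fuqhi ntho ntyvl herkj gsoe ftrvq
Hunk 3: at line 8 remove [ntyvl,herkj] add [vfvn] -> 12 lines: uvcao kiq gowr ebyqj mgyn duodk fui fuqhi ntho vfvn gsoe ftrvq
Hunk 4: at line 2 remove [ebyqj] add [nozi,zodpf,pqy] -> 14 lines: uvcao kiq gowr nozi zodpf pqy mgyn duodk fui fuqhi ntho vfvn gsoe ftrvq
Hunk 5: at line 9 remove [fuqhi] add [akc,sgdh] -> 15 lines: uvcao kiq gowr nozi zodpf pqy mgyn duodk fui akc sgdh ntho vfvn gsoe ftrvq
Hunk 6: at line 9 remove [akc,sgdh,ntho] add [rvzk] -> 13 lines: uvcao kiq gowr nozi zodpf pqy mgyn duodk fui rvzk vfvn gsoe ftrvq
Hunk 7: at line 5 remove [pqy,mgyn,duodk] add [lcgls,ilvka] -> 12 lines: uvcao kiq gowr nozi zodpf lcgls ilvka fui rvzk vfvn gsoe ftrvq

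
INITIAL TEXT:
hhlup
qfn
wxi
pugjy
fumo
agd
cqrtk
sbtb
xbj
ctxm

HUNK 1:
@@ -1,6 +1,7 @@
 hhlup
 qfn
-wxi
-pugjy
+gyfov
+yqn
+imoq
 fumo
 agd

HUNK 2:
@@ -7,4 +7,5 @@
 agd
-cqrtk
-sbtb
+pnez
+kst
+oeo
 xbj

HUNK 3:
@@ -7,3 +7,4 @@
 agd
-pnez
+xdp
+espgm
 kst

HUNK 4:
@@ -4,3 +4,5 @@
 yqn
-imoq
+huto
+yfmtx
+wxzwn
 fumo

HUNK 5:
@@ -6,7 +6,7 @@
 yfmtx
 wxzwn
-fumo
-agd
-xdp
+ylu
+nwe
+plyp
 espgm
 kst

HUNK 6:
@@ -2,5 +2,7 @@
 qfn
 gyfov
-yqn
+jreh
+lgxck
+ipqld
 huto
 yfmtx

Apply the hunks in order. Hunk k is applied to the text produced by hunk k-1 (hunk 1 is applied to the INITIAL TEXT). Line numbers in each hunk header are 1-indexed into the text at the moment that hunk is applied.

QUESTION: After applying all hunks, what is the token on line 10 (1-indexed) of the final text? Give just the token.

Answer: ylu

Derivation:
Hunk 1: at line 1 remove [wxi,pugjy] add [gyfov,yqn,imoq] -> 11 lines: hhlup qfn gyfov yqn imoq fumo agd cqrtk sbtb xbj ctxm
Hunk 2: at line 7 remove [cqrtk,sbtb] add [pnez,kst,oeo] -> 12 lines: hhlup qfn gyfov yqn imoq fumo agd pnez kst oeo xbj ctxm
Hunk 3: at line 7 remove [pnez] add [xdp,espgm] -> 13 lines: hhlup qfn gyfov yqn imoq fumo agd xdp espgm kst oeo xbj ctxm
Hunk 4: at line 4 remove [imoq] add [huto,yfmtx,wxzwn] -> 15 lines: hhlup qfn gyfov yqn huto yfmtx wxzwn fumo agd xdp espgm kst oeo xbj ctxm
Hunk 5: at line 6 remove [fumo,agd,xdp] add [ylu,nwe,plyp] -> 15 lines: hhlup qfn gyfov yqn huto yfmtx wxzwn ylu nwe plyp espgm kst oeo xbj ctxm
Hunk 6: at line 2 remove [yqn] add [jreh,lgxck,ipqld] -> 17 lines: hhlup qfn gyfov jreh lgxck ipqld huto yfmtx wxzwn ylu nwe plyp espgm kst oeo xbj ctxm
Final line 10: ylu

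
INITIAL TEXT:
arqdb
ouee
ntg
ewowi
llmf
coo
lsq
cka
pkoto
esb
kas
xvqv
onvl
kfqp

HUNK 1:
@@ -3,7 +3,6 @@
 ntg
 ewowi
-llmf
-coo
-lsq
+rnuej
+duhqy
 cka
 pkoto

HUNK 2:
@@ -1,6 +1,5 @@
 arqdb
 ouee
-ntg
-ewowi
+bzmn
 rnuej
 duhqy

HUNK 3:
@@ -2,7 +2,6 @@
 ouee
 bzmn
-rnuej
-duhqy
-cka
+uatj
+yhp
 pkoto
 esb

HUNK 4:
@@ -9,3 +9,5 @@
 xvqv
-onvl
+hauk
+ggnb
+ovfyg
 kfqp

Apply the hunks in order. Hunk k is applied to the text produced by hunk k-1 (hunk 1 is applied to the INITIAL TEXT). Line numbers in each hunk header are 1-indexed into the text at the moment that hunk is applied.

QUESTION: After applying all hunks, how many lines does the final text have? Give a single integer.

Answer: 13

Derivation:
Hunk 1: at line 3 remove [llmf,coo,lsq] add [rnuej,duhqy] -> 13 lines: arqdb ouee ntg ewowi rnuej duhqy cka pkoto esb kas xvqv onvl kfqp
Hunk 2: at line 1 remove [ntg,ewowi] add [bzmn] -> 12 lines: arqdb ouee bzmn rnuej duhqy cka pkoto esb kas xvqv onvl kfqp
Hunk 3: at line 2 remove [rnuej,duhqy,cka] add [uatj,yhp] -> 11 lines: arqdb ouee bzmn uatj yhp pkoto esb kas xvqv onvl kfqp
Hunk 4: at line 9 remove [onvl] add [hauk,ggnb,ovfyg] -> 13 lines: arqdb ouee bzmn uatj yhp pkoto esb kas xvqv hauk ggnb ovfyg kfqp
Final line count: 13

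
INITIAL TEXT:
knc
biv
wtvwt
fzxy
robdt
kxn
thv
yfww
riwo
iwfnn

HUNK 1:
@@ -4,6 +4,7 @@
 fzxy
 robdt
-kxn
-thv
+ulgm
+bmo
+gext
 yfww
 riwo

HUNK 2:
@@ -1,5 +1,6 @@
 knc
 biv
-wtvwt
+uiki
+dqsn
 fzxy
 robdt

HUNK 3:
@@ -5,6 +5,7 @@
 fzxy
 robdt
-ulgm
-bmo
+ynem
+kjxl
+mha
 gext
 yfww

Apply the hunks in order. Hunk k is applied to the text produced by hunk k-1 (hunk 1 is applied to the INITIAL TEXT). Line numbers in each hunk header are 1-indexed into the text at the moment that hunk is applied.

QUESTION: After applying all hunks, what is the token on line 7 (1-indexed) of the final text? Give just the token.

Answer: ynem

Derivation:
Hunk 1: at line 4 remove [kxn,thv] add [ulgm,bmo,gext] -> 11 lines: knc biv wtvwt fzxy robdt ulgm bmo gext yfww riwo iwfnn
Hunk 2: at line 1 remove [wtvwt] add [uiki,dqsn] -> 12 lines: knc biv uiki dqsn fzxy robdt ulgm bmo gext yfww riwo iwfnn
Hunk 3: at line 5 remove [ulgm,bmo] add [ynem,kjxl,mha] -> 13 lines: knc biv uiki dqsn fzxy robdt ynem kjxl mha gext yfww riwo iwfnn
Final line 7: ynem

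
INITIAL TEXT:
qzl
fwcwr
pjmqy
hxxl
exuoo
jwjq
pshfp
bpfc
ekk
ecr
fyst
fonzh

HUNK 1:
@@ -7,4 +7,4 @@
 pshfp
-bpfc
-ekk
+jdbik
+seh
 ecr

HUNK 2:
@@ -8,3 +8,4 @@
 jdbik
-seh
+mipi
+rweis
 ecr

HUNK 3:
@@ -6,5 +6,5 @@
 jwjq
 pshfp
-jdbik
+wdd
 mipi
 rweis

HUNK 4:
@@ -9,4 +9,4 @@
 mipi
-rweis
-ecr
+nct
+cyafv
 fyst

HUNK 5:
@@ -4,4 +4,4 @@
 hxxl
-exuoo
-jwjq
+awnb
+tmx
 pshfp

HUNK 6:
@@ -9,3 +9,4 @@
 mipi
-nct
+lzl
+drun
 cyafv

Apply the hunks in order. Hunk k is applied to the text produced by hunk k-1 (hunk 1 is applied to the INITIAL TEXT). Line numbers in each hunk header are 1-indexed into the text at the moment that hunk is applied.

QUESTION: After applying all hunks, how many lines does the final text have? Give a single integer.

Answer: 14

Derivation:
Hunk 1: at line 7 remove [bpfc,ekk] add [jdbik,seh] -> 12 lines: qzl fwcwr pjmqy hxxl exuoo jwjq pshfp jdbik seh ecr fyst fonzh
Hunk 2: at line 8 remove [seh] add [mipi,rweis] -> 13 lines: qzl fwcwr pjmqy hxxl exuoo jwjq pshfp jdbik mipi rweis ecr fyst fonzh
Hunk 3: at line 6 remove [jdbik] add [wdd] -> 13 lines: qzl fwcwr pjmqy hxxl exuoo jwjq pshfp wdd mipi rweis ecr fyst fonzh
Hunk 4: at line 9 remove [rweis,ecr] add [nct,cyafv] -> 13 lines: qzl fwcwr pjmqy hxxl exuoo jwjq pshfp wdd mipi nct cyafv fyst fonzh
Hunk 5: at line 4 remove [exuoo,jwjq] add [awnb,tmx] -> 13 lines: qzl fwcwr pjmqy hxxl awnb tmx pshfp wdd mipi nct cyafv fyst fonzh
Hunk 6: at line 9 remove [nct] add [lzl,drun] -> 14 lines: qzl fwcwr pjmqy hxxl awnb tmx pshfp wdd mipi lzl drun cyafv fyst fonzh
Final line count: 14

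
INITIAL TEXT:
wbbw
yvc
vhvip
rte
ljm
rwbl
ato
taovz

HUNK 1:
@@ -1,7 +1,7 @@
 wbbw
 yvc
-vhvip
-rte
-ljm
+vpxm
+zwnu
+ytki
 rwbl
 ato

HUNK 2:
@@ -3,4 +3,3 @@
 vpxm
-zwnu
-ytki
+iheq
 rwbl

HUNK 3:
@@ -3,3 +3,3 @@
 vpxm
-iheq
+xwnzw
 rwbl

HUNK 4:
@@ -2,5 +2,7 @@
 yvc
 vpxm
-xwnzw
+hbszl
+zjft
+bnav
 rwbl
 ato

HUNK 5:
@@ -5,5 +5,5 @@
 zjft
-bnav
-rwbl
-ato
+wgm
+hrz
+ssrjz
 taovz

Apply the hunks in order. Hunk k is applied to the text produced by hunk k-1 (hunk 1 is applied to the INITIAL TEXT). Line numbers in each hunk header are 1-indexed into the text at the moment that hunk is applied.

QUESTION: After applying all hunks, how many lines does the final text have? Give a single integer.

Hunk 1: at line 1 remove [vhvip,rte,ljm] add [vpxm,zwnu,ytki] -> 8 lines: wbbw yvc vpxm zwnu ytki rwbl ato taovz
Hunk 2: at line 3 remove [zwnu,ytki] add [iheq] -> 7 lines: wbbw yvc vpxm iheq rwbl ato taovz
Hunk 3: at line 3 remove [iheq] add [xwnzw] -> 7 lines: wbbw yvc vpxm xwnzw rwbl ato taovz
Hunk 4: at line 2 remove [xwnzw] add [hbszl,zjft,bnav] -> 9 lines: wbbw yvc vpxm hbszl zjft bnav rwbl ato taovz
Hunk 5: at line 5 remove [bnav,rwbl,ato] add [wgm,hrz,ssrjz] -> 9 lines: wbbw yvc vpxm hbszl zjft wgm hrz ssrjz taovz
Final line count: 9

Answer: 9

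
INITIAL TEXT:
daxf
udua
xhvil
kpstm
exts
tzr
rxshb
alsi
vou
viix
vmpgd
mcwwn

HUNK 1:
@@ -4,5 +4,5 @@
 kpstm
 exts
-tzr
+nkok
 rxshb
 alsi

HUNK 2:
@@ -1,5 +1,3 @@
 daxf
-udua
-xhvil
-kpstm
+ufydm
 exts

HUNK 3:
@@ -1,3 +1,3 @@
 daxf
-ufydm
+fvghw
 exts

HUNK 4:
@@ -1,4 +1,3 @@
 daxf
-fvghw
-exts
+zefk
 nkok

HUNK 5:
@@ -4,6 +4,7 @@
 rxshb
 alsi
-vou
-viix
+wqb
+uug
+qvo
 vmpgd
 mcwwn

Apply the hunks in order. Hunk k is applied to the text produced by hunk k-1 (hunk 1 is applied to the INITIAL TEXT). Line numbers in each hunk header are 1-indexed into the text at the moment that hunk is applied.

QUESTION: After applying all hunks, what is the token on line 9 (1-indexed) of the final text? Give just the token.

Answer: vmpgd

Derivation:
Hunk 1: at line 4 remove [tzr] add [nkok] -> 12 lines: daxf udua xhvil kpstm exts nkok rxshb alsi vou viix vmpgd mcwwn
Hunk 2: at line 1 remove [udua,xhvil,kpstm] add [ufydm] -> 10 lines: daxf ufydm exts nkok rxshb alsi vou viix vmpgd mcwwn
Hunk 3: at line 1 remove [ufydm] add [fvghw] -> 10 lines: daxf fvghw exts nkok rxshb alsi vou viix vmpgd mcwwn
Hunk 4: at line 1 remove [fvghw,exts] add [zefk] -> 9 lines: daxf zefk nkok rxshb alsi vou viix vmpgd mcwwn
Hunk 5: at line 4 remove [vou,viix] add [wqb,uug,qvo] -> 10 lines: daxf zefk nkok rxshb alsi wqb uug qvo vmpgd mcwwn
Final line 9: vmpgd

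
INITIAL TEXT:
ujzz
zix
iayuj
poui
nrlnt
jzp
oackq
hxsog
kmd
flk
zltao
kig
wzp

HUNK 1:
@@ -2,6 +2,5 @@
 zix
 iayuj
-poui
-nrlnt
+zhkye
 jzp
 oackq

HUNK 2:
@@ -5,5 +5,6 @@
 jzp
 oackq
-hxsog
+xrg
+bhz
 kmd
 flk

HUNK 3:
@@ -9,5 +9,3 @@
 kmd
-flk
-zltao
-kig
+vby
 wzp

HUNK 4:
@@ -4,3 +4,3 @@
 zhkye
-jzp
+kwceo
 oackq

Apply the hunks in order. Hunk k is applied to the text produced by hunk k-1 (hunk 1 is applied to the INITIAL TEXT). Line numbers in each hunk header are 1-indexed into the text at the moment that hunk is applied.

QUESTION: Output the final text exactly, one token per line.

Answer: ujzz
zix
iayuj
zhkye
kwceo
oackq
xrg
bhz
kmd
vby
wzp

Derivation:
Hunk 1: at line 2 remove [poui,nrlnt] add [zhkye] -> 12 lines: ujzz zix iayuj zhkye jzp oackq hxsog kmd flk zltao kig wzp
Hunk 2: at line 5 remove [hxsog] add [xrg,bhz] -> 13 lines: ujzz zix iayuj zhkye jzp oackq xrg bhz kmd flk zltao kig wzp
Hunk 3: at line 9 remove [flk,zltao,kig] add [vby] -> 11 lines: ujzz zix iayuj zhkye jzp oackq xrg bhz kmd vby wzp
Hunk 4: at line 4 remove [jzp] add [kwceo] -> 11 lines: ujzz zix iayuj zhkye kwceo oackq xrg bhz kmd vby wzp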